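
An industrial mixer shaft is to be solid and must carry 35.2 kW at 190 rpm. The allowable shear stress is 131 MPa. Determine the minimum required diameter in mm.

41.0 mm

ω = 2π·190/60 = 19.90 rad/s, so T = P/ω = 35.2×10³ / 19.90 = 1769 N·m.
For a solid shaft τ_max = 16T/(πd³), so d = (16T/(π τ_allow))^(1/3) = (16·1769/(π·1.31×10^8))^(1/3) = 0.04097 m.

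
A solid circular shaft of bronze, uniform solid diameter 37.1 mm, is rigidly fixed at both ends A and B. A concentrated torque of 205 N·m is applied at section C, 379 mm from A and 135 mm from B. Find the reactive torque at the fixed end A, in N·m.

53.8 N·m

With uniform GJ and both ends fixed, compatibility θ_AC = θ_CB gives T_A·a = T_B·b, together with T_A + T_B = T₀.
T_A = T₀·b/(a+b) = 205.0·135/514.0 = 53.84 N·m; T_B = 151.2 N·m.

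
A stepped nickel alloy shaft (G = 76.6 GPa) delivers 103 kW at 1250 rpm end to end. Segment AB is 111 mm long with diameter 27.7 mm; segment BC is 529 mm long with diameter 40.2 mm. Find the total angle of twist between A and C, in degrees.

2.34°

ω = 2π·1250/60 = 130.9 rad/s, so T = P/ω = 103×10³ / 130.9 = 786.9 N·m.
J_AB = π(0.0277)⁴/32 = 5.78×10^-8 m⁴; J_BC = π(0.0402)⁴/32 = 2.56×10^-7 m⁴.
θ = (T/G)·Σ L_i/J_i = (786.9/76.6×10⁹)·(0.111/5.78×10^-8 + 0.529/2.56×10^-7) = 0.04092 rad.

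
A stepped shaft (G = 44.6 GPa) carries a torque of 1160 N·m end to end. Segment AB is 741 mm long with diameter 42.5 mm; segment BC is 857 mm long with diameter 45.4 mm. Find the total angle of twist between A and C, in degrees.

6.51°

J_AB = π(0.0425)⁴/32 = 3.20×10^-7 m⁴; J_BC = π(0.0454)⁴/32 = 4.17×10^-7 m⁴.
θ = (T/G)·Σ L_i/J_i = (1160/44.6×10⁹)·(0.741/3.20×10^-7 + 0.857/4.17×10^-7) = 0.1136 rad.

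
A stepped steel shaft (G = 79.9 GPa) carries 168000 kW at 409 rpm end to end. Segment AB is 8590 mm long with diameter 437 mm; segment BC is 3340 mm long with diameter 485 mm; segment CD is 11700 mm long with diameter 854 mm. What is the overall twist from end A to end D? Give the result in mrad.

ω = 2π·409/60 = 42.83 rad/s, so T = P/ω = 168000×10³ / 42.83 = 3.922e6 N·m.
J_AB = π(0.437)⁴/32 = 3.58×10^-3 m⁴; J_BC = π(0.485)⁴/32 = 5.43×10^-3 m⁴; J_CD = π(0.854)⁴/32 = 0.0522 m⁴.
θ = (T/G)·Σ L_i/J_i = (3.922e6/79.9×10⁹)·(8.59/3.58×10^-3 + 3.34/5.43×10^-3 + 11.7/0.0522) = 0.1590 rad.

159 mrad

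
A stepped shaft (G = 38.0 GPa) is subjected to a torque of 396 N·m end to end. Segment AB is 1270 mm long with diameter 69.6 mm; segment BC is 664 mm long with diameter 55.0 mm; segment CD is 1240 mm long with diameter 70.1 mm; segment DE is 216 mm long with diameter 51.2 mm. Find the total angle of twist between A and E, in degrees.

1.27°

J_AB = π(0.0696)⁴/32 = 2.30×10^-6 m⁴; J_BC = π(0.0550)⁴/32 = 8.98×10^-7 m⁴; J_CD = π(0.0701)⁴/32 = 2.37×10^-6 m⁴; J_DE = π(0.0512)⁴/32 = 6.75×10^-7 m⁴.
θ = (T/G)·Σ L_i/J_i = (396.0/38.0×10⁹)·(1.27/2.30×10^-6 + 0.664/8.98×10^-7 + 1.24/2.37×10^-6 + 0.216/6.75×10^-7) = 0.02223 rad.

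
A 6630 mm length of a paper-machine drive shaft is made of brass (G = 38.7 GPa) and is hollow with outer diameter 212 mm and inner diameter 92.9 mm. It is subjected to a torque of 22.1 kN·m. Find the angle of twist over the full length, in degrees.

J = π(d_o⁴ − d_i⁴)/32 = π(0.212⁴ − 0.0929⁴)/32 = 1.910×10^-4 m⁴.
θ = T·L/(G·J) = 22100 × 6.63 / (38.7×10⁹ × 1.910×10^-4) = 0.01982 rad.

1.14°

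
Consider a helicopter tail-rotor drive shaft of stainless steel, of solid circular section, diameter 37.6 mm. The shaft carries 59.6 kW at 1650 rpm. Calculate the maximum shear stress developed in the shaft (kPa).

33000 kPa

ω = 2π·1650/60 = 172.8 rad/s, so T = P/ω = 59.6×10³ / 172.8 = 344.9 N·m.
J = πd⁴/32 = π(0.0376)⁴/32 = 1.962×10^-7 m⁴.
τ_max = T·r/J = 344.9 × 0.0188 / 1.962×10^-7 = 3.305×10^7 Pa.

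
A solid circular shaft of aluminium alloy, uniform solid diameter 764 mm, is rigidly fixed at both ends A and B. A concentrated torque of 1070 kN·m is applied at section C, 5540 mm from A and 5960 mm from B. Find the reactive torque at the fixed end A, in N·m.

555000 N·m

With uniform GJ and both ends fixed, compatibility θ_AC = θ_CB gives T_A·a = T_B·b, together with T_A + T_B = T₀.
T_A = T₀·b/(a+b) = 1.070e6·5960/11500 = 554500 N·m; T_B = 515500 N·m.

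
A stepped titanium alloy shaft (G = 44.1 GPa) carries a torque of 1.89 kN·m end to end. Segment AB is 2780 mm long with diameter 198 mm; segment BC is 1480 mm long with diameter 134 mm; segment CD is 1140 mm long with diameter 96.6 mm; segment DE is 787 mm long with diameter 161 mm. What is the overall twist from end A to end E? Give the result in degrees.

J_AB = π(0.198)⁴/32 = 1.51×10^-4 m⁴; J_BC = π(0.134)⁴/32 = 3.17×10^-5 m⁴; J_CD = π(0.0966)⁴/32 = 8.55×10^-6 m⁴; J_DE = π(0.161)⁴/32 = 6.60×10^-5 m⁴.
θ = (T/G)·Σ L_i/J_i = (1890/44.1×10⁹)·(2.78/1.51×10^-4 + 1.48/3.17×10^-5 + 1.14/8.55×10^-6 + 0.787/6.60×10^-5) = 9.020×10^-3 rad.

0.517°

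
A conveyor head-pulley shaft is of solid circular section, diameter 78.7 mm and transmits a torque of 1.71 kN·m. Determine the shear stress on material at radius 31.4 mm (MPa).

14.3 MPa

J = πd⁴/32 = π(0.0787)⁴/32 = 3.766×10^-6 m⁴.
Shear stress varies linearly with radius: τ = T·r/J = 1710 × 0.0314 / 3.766×10^-6 = 1.426×10^7 Pa.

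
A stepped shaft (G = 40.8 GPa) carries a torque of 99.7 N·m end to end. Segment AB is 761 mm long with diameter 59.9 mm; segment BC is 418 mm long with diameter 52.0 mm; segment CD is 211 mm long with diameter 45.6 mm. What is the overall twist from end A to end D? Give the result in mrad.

J_AB = π(0.0599)⁴/32 = 1.26×10^-6 m⁴; J_BC = π(0.0520)⁴/32 = 7.18×10^-7 m⁴; J_CD = π(0.0456)⁴/32 = 4.24×10^-7 m⁴.
θ = (T/G)·Σ L_i/J_i = (99.70/40.8×10⁹)·(0.761/1.26×10^-6 + 0.418/7.18×10^-7 + 0.211/4.24×10^-7) = 4.109×10^-3 rad.

4.11 mrad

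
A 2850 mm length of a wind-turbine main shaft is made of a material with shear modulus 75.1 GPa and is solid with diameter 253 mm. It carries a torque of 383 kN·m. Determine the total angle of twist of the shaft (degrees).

2.07°

J = πd⁴/32 = π(0.253)⁴/32 = 4.022×10^-4 m⁴.
θ = T·L/(G·J) = 383000 × 2.85 / (75.1×10⁹ × 4.022×10^-4) = 0.03613 rad.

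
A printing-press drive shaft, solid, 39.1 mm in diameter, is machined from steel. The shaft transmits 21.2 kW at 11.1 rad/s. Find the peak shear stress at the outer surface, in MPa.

ω = 11.1 rad/s, so T = P/ω = 21.2×10³ / 11.10 = 1910 N·m.
J = πd⁴/32 = π(0.0391)⁴/32 = 2.295×10^-7 m⁴.
τ_max = T·r/J = 1910 × 0.0196 / 2.295×10^-7 = 1.627×10^8 Pa.

163 MPa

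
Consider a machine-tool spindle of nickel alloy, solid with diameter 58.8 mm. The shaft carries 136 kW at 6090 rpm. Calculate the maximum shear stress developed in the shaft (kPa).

5340 kPa

ω = 2π·6090/60 = 637.7 rad/s, so T = P/ω = 136×10³ / 637.7 = 213.3 N·m.
J = πd⁴/32 = π(0.0588)⁴/32 = 1.174×10^-6 m⁴.
τ_max = T·r/J = 213.3 × 0.0294 / 1.174×10^-6 = 5.342×10^6 Pa.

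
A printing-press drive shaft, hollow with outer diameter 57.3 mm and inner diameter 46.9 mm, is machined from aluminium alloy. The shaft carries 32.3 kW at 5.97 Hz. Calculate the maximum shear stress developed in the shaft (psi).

ω = 2π·5.97 = 37.51 rad/s, so T = P/ω = 32.3×10³ / 37.51 = 861.1 N·m.
J = π(d_o⁴ − d_i⁴)/32 = π(0.0573⁴ − 0.0469⁴)/32 = 5.833×10^-7 m⁴.
τ_max = T·r/J = 861.1 × 0.0286 / 5.833×10^-7 = 4.229×10^7 Pa.

6130 psi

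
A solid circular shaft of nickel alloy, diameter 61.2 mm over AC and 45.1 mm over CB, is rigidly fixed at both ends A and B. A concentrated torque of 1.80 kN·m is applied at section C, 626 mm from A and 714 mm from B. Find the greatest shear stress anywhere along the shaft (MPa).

Compatibility: T_A·a/J_AC = T_B·b/J_CB with T_A + T_B = T₀.
J_AC = 1.38×10^-6 m⁴, J_CB = 4.06×10^-7 m⁴, so T_A = T₀·(J_AC/a)/((J_AC/a)+(J_CB/b)) = 1430 N·m, T_B = 369.8 N·m.
τ in each portion: τ_AC = 3.18×10^7 Pa, τ_CB = 2.05×10^7 Pa; maximum is in AC.
τ_max = T_AC·r/J = 1430·0.0306/1.38×10^-6 = 3.178×10^7 Pa.

31.8 MPa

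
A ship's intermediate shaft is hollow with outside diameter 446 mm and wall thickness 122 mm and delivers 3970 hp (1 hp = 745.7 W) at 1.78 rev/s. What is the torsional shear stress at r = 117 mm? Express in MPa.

8.32 MPa

ω = 2π·1.78 = 11.18 rad/s, so T = P/ω = 3970×745.7 / 11.18 = 264700 N·m.
J = π(d_o⁴ − d_i⁴)/32 = π(0.446⁴ − 0.202⁴)/32 = 3.721×10^-3 m⁴.
Shear stress varies linearly with radius: τ = T·r/J = 264700 × 0.117 / 3.721×10^-3 = 8.323×10^6 Pa.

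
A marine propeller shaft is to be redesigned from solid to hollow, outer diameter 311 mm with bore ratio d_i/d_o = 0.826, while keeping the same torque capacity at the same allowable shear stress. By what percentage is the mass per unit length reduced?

51.8 %

Equal τ_max and T ⇒ the solid shaft needs d_s³ = d_o³(1−k⁴), so d_s = 311·(1−0.826⁴)^(1/3) = 252.4 mm.
Area ratio A_h/A_s = d_o²(1−k²)/d_s² = (1−k²)/(1−k⁴)^(2/3) = 0.4824.
Mass saving = 1 − 0.4824 = 51.8 %.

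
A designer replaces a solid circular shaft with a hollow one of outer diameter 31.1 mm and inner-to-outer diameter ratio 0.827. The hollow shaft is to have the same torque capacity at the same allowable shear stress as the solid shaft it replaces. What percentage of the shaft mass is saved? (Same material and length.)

Equal τ_max and T ⇒ the solid shaft needs d_s³ = d_o³(1−k⁴), so d_s = 31.1·(1−0.827⁴)^(1/3) = 25.20 mm.
Area ratio A_h/A_s = d_o²(1−k²)/d_s² = (1−k²)/(1−k⁴)^(2/3) = 0.4813.
Mass saving = 1 − 0.4813 = 51.9 %.

51.9 %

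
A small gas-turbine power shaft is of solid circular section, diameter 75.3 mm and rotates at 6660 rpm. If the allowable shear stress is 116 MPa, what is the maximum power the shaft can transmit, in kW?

J = πd⁴/32 = π(0.0753)⁴/32 = 3.156×10^-6 m⁴.
T_max = τ_allow·J/r = 1.16×10^8 × 3.156×10^-6 / 0.0376 = 9725 N·m.
ω = 2π·6660/60 = 697.4 rad/s, so P_max = T_max·ω = 6.782×10^6 W.

6780 kW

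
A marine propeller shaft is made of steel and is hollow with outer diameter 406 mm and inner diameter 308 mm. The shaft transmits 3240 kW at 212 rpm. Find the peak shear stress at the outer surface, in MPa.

ω = 2π·212/60 = 22.20 rad/s, so T = P/ω = 3240×10³ / 22.20 = 145900 N·m.
J = π(d_o⁴ − d_i⁴)/32 = π(0.406⁴ − 0.308⁴)/32 = 1.784×10^-3 m⁴.
τ_max = T·r/J = 145900 × 0.203 / 1.784×10^-3 = 1.661×10^7 Pa.

16.6 MPa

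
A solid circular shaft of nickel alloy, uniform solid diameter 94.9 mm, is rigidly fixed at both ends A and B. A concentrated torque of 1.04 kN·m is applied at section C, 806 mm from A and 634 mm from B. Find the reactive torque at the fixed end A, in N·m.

With uniform GJ and both ends fixed, compatibility θ_AC = θ_CB gives T_A·a = T_B·b, together with T_A + T_B = T₀.
T_A = T₀·b/(a+b) = 1040·634/1440 = 457.9 N·m; T_B = 582.1 N·m.

458 N·m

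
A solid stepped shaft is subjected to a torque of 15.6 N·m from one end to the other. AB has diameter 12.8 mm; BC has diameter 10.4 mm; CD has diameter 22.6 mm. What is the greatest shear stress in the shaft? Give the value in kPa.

Under the same torque, τ_max = 16T/(πd³) is largest where d is smallest — segment BC (d = 10.4 mm).
τ_max = 16·15.60/(π·(0.0104)³) = 7.063×10^7 Pa.

70600 kPa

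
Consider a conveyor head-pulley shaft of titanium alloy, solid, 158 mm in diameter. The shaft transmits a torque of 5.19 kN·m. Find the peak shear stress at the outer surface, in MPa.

J = πd⁴/32 = π(0.158)⁴/32 = 6.118×10^-5 m⁴.
τ_max = T·r/J = 5190 × 0.0790 / 6.118×10^-5 = 6.701×10^6 Pa.

6.70 MPa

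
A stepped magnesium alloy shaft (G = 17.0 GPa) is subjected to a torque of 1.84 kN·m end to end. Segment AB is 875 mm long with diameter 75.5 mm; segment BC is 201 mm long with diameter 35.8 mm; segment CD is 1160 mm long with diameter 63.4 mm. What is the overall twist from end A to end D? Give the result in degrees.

14.0°

J_AB = π(0.0755)⁴/32 = 3.19×10^-6 m⁴; J_BC = π(0.0358)⁴/32 = 1.61×10^-7 m⁴; J_CD = π(0.0634)⁴/32 = 1.59×10^-6 m⁴.
θ = (T/G)·Σ L_i/J_i = (1840/17.0×10⁹)·(0.875/3.19×10^-6 + 0.201/1.61×10^-7 + 1.16/1.59×10^-6) = 0.2437 rad.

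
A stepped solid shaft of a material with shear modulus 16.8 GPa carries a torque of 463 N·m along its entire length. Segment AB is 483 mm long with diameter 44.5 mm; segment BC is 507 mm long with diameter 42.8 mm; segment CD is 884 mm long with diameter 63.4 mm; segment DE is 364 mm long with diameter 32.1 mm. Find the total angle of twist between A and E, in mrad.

J_AB = π(0.0445)⁴/32 = 3.85×10^-7 m⁴; J_BC = π(0.0428)⁴/32 = 3.29×10^-7 m⁴; J_CD = π(0.0634)⁴/32 = 1.59×10^-6 m⁴; J_DE = π(0.0321)⁴/32 = 1.04×10^-7 m⁴.
θ = (T/G)·Σ L_i/J_i = (463.0/16.8×10⁹)·(0.483/3.85×10^-7 + 0.507/3.29×10^-7 + 0.884/1.59×10^-6 + 0.364/1.04×10^-7) = 0.1886 rad.

189 mrad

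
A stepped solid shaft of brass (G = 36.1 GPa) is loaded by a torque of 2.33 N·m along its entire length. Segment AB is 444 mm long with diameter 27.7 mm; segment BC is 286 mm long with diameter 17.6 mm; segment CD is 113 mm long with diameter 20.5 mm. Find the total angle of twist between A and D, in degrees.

J_AB = π(0.0277)⁴/32 = 5.78×10^-8 m⁴; J_BC = π(0.0176)⁴/32 = 9.42×10^-9 m⁴; J_CD = π(0.0205)⁴/32 = 1.73×10^-8 m⁴.
θ = (T/G)·Σ L_i/J_i = (2.330/36.1×10⁹)·(0.444/5.78×10^-8 + 0.286/9.42×10^-9 + 0.113/1.73×10^-8) = 2.876×10^-3 rad.

0.165°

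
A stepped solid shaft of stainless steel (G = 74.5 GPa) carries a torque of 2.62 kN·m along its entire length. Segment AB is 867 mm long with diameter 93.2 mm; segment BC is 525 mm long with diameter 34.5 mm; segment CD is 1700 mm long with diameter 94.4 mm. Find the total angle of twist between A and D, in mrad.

J_AB = π(0.0932)⁴/32 = 7.41×10^-6 m⁴; J_BC = π(0.0345)⁴/32 = 1.39×10^-7 m⁴; J_CD = π(0.0944)⁴/32 = 7.80×10^-6 m⁴.
θ = (T/G)·Σ L_i/J_i = (2620/74.5×10⁹)·(0.867/7.41×10^-6 + 0.525/1.39×10^-7 + 1.70/7.80×10^-6) = 0.1445 rad.

145 mrad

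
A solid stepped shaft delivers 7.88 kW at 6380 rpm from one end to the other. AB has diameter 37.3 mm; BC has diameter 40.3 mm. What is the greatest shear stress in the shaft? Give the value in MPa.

1.16 MPa

ω = 2π·6380/60 = 668.1 rad/s, so T = P/ω = 7.88×10³ / 668.1 = 11.79 N·m.
Under the same torque, τ_max = 16T/(πd³) is largest where d is smallest — segment AB (d = 37.3 mm).
τ_max = 16·11.79/(π·(0.0373)³) = 1.157×10^6 Pa.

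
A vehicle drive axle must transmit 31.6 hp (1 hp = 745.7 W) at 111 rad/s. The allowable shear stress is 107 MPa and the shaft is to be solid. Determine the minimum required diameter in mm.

21.6 mm

ω = 111 rad/s, so T = P/ω = 31.6×745.7 / 111.0 = 212.3 N·m.
For a solid shaft τ_max = 16T/(πd³), so d = (16T/(π τ_allow))^(1/3) = (16·212.3/(π·1.07×10^8))^(1/3) = 0.02162 m.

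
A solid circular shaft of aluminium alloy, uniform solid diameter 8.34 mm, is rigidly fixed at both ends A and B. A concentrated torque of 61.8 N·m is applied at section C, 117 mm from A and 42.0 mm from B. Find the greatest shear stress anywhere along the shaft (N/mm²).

399 N/mm²

With uniform GJ and both ends fixed, compatibility θ_AC = θ_CB gives T_A·a = T_B·b, together with T_A + T_B = T₀.
T_A = T₀·b/(a+b) = 61.80·42.0/159.0 = 16.32 N·m; T_B = 45.48 N·m.
τ in each portion: τ_AC = 1.43×10^8 Pa, τ_CB = 3.99×10^8 Pa; maximum is in CB.
τ_max = T_CB·r/J = 45.48·0.00417/4.75×10^-10 = 3.993×10^8 Pa.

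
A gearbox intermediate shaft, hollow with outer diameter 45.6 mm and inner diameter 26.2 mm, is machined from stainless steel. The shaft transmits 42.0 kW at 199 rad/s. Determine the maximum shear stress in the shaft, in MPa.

ω = 199 rad/s, so T = P/ω = 42.0×10³ / 199.0 = 211.1 N·m.
J = π(d_o⁴ − d_i⁴)/32 = π(0.0456⁴ − 0.0262⁴)/32 = 3.782×10^-7 m⁴.
τ_max = T·r/J = 211.1 × 0.0228 / 3.782×10^-7 = 1.272×10^7 Pa.

12.7 MPa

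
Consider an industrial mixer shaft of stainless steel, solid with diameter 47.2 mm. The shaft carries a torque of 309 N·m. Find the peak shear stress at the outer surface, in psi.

J = πd⁴/32 = π(0.0472)⁴/32 = 4.873×10^-7 m⁴.
τ_max = T·r/J = 309.0 × 0.0236 / 4.873×10^-7 = 1.497×10^7 Pa.

2170 psi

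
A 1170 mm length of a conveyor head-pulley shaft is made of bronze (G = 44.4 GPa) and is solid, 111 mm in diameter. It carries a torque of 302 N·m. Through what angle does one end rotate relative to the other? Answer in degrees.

0.0306°

J = πd⁴/32 = π(0.111)⁴/32 = 1.490×10^-5 m⁴.
θ = T·L/(G·J) = 302.0 × 1.17 / (44.4×10⁹ × 1.490×10^-5) = 5.340×10^-4 rad.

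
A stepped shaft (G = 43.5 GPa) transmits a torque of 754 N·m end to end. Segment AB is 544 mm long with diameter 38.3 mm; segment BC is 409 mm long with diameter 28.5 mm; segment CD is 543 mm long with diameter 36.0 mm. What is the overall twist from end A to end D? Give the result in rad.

0.211 rad

J_AB = π(0.0383)⁴/32 = 2.11×10^-7 m⁴; J_BC = π(0.0285)⁴/32 = 6.48×10^-8 m⁴; J_CD = π(0.0360)⁴/32 = 1.65×10^-7 m⁴.
θ = (T/G)·Σ L_i/J_i = (754.0/43.5×10⁹)·(0.544/2.11×10^-7 + 0.409/6.48×10^-8 + 0.543/1.65×10^-7) = 0.2112 rad.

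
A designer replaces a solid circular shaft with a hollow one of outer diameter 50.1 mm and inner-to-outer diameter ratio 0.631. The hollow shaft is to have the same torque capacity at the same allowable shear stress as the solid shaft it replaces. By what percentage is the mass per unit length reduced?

Equal τ_max and T ⇒ the solid shaft needs d_s³ = d_o³(1−k⁴), so d_s = 50.1·(1−0.631⁴)^(1/3) = 47.30 mm.
Area ratio A_h/A_s = d_o²(1−k²)/d_s² = (1−k²)/(1−k⁴)^(2/3) = 0.6752.
Mass saving = 1 − 0.6752 = 32.5 %.

32.5 %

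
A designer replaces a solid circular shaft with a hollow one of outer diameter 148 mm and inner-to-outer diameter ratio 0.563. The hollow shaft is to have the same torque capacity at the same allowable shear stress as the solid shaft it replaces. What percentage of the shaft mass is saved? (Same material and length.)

26.7 %

Equal τ_max and T ⇒ the solid shaft needs d_s³ = d_o³(1−k⁴), so d_s = 148·(1−0.563⁴)^(1/3) = 142.9 mm.
Area ratio A_h/A_s = d_o²(1−k²)/d_s² = (1−k²)/(1−k⁴)^(2/3) = 0.7330.
Mass saving = 1 − 0.7330 = 26.7 %.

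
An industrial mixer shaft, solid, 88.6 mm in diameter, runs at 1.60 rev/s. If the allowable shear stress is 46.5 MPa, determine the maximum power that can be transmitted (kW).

J = πd⁴/32 = π(0.0886)⁴/32 = 6.050×10^-6 m⁴.
T_max = τ_allow·J/r = 4.65×10^7 × 6.050×10^-6 / 0.0443 = 6350 N·m.
ω = 2π·1.60 = 10.05 rad/s, so P_max = T_max·ω = 6.384×10^4 W.

63.8 kW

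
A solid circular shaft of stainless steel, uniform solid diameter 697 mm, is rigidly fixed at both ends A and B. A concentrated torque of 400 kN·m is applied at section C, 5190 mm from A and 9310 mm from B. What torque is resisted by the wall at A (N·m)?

257000 N·m

With uniform GJ and both ends fixed, compatibility θ_AC = θ_CB gives T_A·a = T_B·b, together with T_A + T_B = T₀.
T_A = T₀·b/(a+b) = 400000·9310/14500 = 256800 N·m; T_B = 143200 N·m.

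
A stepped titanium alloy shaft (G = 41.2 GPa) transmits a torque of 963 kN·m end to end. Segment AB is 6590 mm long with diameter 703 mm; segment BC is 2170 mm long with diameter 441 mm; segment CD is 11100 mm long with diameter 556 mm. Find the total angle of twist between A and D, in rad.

J_AB = π(0.703)⁴/32 = 0.0240 m⁴; J_BC = π(0.441)⁴/32 = 3.71×10^-3 m⁴; J_CD = π(0.556)⁴/32 = 9.38×10^-3 m⁴.
θ = (T/G)·Σ L_i/J_i = (963000/41.2×10⁹)·(6.59/0.0240 + 2.17/3.71×10^-3 + 11.1/9.38×10^-3) = 0.04774 rad.

0.0477 rad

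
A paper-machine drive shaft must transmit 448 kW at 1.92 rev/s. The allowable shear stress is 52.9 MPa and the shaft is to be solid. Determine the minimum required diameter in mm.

153 mm

ω = 2π·1.92 = 12.06 rad/s, so T = P/ω = 448×10³ / 12.06 = 37140 N·m.
For a solid shaft τ_max = 16T/(πd³), so d = (16T/(π τ_allow))^(1/3) = (16·37140/(π·5.29×10^7))^(1/3) = 0.1529 m.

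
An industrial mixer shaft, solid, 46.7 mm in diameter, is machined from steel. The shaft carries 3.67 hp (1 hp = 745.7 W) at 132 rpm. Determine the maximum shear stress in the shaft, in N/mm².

9.90 N/mm²

ω = 2π·132/60 = 13.82 rad/s, so T = P/ω = 3.67×745.7 / 13.82 = 198.0 N·m.
J = πd⁴/32 = π(0.0467)⁴/32 = 4.669×10^-7 m⁴.
τ_max = T·r/J = 198.0 × 0.0234 / 4.669×10^-7 = 9.900×10^6 Pa.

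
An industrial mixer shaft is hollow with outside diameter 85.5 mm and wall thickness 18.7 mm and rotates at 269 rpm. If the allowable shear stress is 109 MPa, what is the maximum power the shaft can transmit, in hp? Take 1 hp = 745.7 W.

455 hp

J = π(d_o⁴ − d_i⁴)/32 = π(0.0855⁴ − 0.0481⁴)/32 = 4.721×10^-6 m⁴.
T_max = τ_allow·J/r = 1.09×10^8 × 4.721×10^-6 / 0.0428 = 12040 N·m.
ω = 2π·269/60 = 28.17 rad/s, so P_max = T_max·ω = 3.391×10^5 W.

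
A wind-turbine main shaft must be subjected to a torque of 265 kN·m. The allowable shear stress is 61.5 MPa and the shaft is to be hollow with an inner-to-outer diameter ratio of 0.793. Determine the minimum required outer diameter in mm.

331 mm

For a hollow shaft with d_i/d_o = 0.793: τ_max = 16T/(π d_o³ (1−k⁴)), so d_o = [16T/(π τ_allow (1−k⁴))]^(1/3) = [16·265000/(π·6.15×10^7·0.6045)]^(1/3) = 0.3311 m.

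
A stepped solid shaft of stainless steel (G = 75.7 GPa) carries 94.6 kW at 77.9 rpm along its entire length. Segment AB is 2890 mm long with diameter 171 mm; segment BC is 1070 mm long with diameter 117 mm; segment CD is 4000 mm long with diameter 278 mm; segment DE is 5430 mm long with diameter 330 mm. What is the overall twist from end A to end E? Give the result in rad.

ω = 2π·77.9/60 = 8.158 rad/s, so T = P/ω = 94.6×10³ / 8.158 = 11600 N·m.
J_AB = π(0.171)⁴/32 = 8.39×10^-5 m⁴; J_BC = π(0.117)⁴/32 = 1.84×10^-5 m⁴; J_CD = π(0.278)⁴/32 = 5.86×10^-4 m⁴; J_DE = π(0.330)⁴/32 = 1.16×10^-3 m⁴.
θ = (T/G)·Σ L_i/J_i = (11600/75.7×10⁹)·(2.89/8.39×10^-5 + 1.07/1.84×10^-5 + 4.00/5.86×10^-4 + 5.43/1.16×10^-3) = 0.01594 rad.

0.0159 rad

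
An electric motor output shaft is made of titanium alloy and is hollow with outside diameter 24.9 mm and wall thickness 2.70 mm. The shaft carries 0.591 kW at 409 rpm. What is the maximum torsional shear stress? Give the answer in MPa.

ω = 2π·409/60 = 42.83 rad/s, so T = P/ω = 0.591×10³ / 42.83 = 13.80 N·m.
J = π(d_o⁴ − d_i⁴)/32 = π(0.0249⁴ − 0.0195⁴)/32 = 2.354×10^-8 m⁴.
τ_max = T·r/J = 13.80 × 0.0124 / 2.354×10^-8 = 7.297×10^6 Pa.

7.30 MPa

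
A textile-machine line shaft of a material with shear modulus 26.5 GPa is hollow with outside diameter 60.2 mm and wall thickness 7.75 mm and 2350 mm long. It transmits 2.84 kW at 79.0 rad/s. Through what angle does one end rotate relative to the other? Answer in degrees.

0.204°

ω = 79.0 rad/s, so T = P/ω = 2.84×10³ / 79.00 = 35.95 N·m.
J = π(d_o⁴ − d_i⁴)/32 = π(0.0602⁴ − 0.0447⁴)/32 = 8.974×10^-7 m⁴.
θ = T·L/(G·J) = 35.95 × 2.35 / (26.5×10⁹ × 8.974×10^-7) = 3.552×10^-3 rad.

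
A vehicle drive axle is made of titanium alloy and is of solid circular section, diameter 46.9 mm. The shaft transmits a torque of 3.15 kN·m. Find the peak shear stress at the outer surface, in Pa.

J = πd⁴/32 = π(0.0469)⁴/32 = 4.750×10^-7 m⁴.
τ_max = T·r/J = 3150 × 0.0234 / 4.750×10^-7 = 1.555×10^8 Pa.

1.56e8 Pa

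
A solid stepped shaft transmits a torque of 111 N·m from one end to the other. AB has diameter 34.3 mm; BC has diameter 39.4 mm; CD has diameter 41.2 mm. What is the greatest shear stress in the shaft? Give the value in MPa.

14.0 MPa

Under the same torque, τ_max = 16T/(πd³) is largest where d is smallest — segment AB (d = 34.3 mm).
τ_max = 16·111.0/(π·(0.0343)³) = 1.401×10^7 Pa.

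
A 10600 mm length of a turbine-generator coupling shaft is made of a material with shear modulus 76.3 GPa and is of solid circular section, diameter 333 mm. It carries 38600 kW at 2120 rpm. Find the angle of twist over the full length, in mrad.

20.0 mrad

ω = 2π·2120/60 = 222.0 rad/s, so T = P/ω = 38600×10³ / 222.0 = 173900 N·m.
J = πd⁴/32 = π(0.333)⁴/32 = 1.207×10^-3 m⁴.
θ = T·L/(G·J) = 173900 × 10.6 / (76.3×10⁹ × 1.207×10^-3) = 0.02001 rad.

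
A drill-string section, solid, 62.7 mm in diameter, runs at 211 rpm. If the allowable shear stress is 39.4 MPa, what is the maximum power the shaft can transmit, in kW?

42.1 kW

J = πd⁴/32 = π(0.0627)⁴/32 = 1.517×10^-6 m⁴.
T_max = τ_allow·J/r = 3.94×10^7 × 1.517×10^-6 / 0.0314 = 1907 N·m.
ω = 2π·211/60 = 22.10 rad/s, so P_max = T_max·ω = 4.213×10^4 W.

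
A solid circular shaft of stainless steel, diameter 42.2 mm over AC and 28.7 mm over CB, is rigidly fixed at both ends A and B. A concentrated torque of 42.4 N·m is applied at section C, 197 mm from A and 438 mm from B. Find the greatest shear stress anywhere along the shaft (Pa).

2.62e6 Pa

Compatibility: T_A·a/J_AC = T_B·b/J_CB with T_A + T_B = T₀.
J_AC = 3.11×10^-7 m⁴, J_CB = 6.66×10^-8 m⁴, so T_A = T₀·(J_AC/a)/((J_AC/a)+(J_CB/b)) = 38.68 N·m, T_B = 3.722 N·m.
τ in each portion: τ_AC = 2.62×10^6 Pa, τ_CB = 8.02×10^5 Pa; maximum is in AC.
τ_max = T_AC·r/J = 38.68·0.0211/3.11×10^-7 = 2.621×10^6 Pa.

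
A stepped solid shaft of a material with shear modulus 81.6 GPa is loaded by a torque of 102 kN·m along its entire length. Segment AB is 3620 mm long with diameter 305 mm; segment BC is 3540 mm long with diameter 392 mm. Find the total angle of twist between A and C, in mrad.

J_AB = π(0.305)⁴/32 = 8.50×10^-4 m⁴; J_BC = π(0.392)⁴/32 = 2.32×10^-3 m⁴.
θ = (T/G)·Σ L_i/J_i = (102000/81.6×10⁹)·(3.62/8.50×10^-4 + 3.54/2.32×10^-3) = 7.235×10^-3 rad.

7.24 mrad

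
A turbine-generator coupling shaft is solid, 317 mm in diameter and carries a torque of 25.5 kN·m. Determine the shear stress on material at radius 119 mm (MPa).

J = πd⁴/32 = π(0.317)⁴/32 = 9.914×10^-4 m⁴.
Shear stress varies linearly with radius: τ = T·r/J = 25500 × 0.119 / 9.914×10^-4 = 3.061×10^6 Pa.

3.06 MPa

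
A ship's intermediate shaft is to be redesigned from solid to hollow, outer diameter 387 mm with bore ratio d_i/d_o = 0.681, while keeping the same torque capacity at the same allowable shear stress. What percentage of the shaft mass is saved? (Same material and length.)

Equal τ_max and T ⇒ the solid shaft needs d_s³ = d_o³(1−k⁴), so d_s = 387·(1−0.681⁴)^(1/3) = 357.0 mm.
Area ratio A_h/A_s = d_o²(1−k²)/d_s² = (1−k²)/(1−k⁴)^(2/3) = 0.6302.
Mass saving = 1 − 0.6302 = 37.0 %.

37.0 %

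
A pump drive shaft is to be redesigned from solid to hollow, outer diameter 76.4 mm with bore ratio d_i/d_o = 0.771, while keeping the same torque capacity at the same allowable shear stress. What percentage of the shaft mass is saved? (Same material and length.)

Equal τ_max and T ⇒ the solid shaft needs d_s³ = d_o³(1−k⁴), so d_s = 76.4·(1−0.771⁴)^(1/3) = 66.07 mm.
Area ratio A_h/A_s = d_o²(1−k²)/d_s² = (1−k²)/(1−k⁴)^(2/3) = 0.5423.
Mass saving = 1 − 0.5423 = 45.8 %.

45.8 %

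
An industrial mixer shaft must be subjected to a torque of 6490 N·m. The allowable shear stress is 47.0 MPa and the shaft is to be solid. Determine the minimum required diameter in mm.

88.9 mm

For a solid shaft τ_max = 16T/(πd³), so d = (16T/(π τ_allow))^(1/3) = (16·6490/(π·4.70×10^7))^(1/3) = 0.08893 m.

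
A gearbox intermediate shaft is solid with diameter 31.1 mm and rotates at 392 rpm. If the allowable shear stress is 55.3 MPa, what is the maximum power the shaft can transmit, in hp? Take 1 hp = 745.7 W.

18.0 hp

J = πd⁴/32 = π(0.0311)⁴/32 = 9.184×10^-8 m⁴.
T_max = τ_allow·J/r = 5.53×10^7 × 9.184×10^-8 / 0.0156 = 326.6 N·m.
ω = 2π·392/60 = 41.05 rad/s, so P_max = T_max·ω = 1.341×10^4 W.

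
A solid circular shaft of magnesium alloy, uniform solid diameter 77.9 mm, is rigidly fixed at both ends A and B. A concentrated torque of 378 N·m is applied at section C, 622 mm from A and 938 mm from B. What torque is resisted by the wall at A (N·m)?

With uniform GJ and both ends fixed, compatibility θ_AC = θ_CB gives T_A·a = T_B·b, together with T_A + T_B = T₀.
T_A = T₀·b/(a+b) = 378.0·938/1560 = 227.3 N·m; T_B = 150.7 N·m.

227 N·m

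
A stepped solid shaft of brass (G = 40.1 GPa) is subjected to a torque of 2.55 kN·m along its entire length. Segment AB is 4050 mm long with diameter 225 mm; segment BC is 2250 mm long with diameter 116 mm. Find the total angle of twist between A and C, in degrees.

0.520°

J_AB = π(0.225)⁴/32 = 2.52×10^-4 m⁴; J_BC = π(0.116)⁴/32 = 1.78×10^-5 m⁴.
θ = (T/G)·Σ L_i/J_i = (2550/40.1×10⁹)·(4.05/2.52×10^-4 + 2.25/1.78×10^-5) = 9.073×10^-3 rad.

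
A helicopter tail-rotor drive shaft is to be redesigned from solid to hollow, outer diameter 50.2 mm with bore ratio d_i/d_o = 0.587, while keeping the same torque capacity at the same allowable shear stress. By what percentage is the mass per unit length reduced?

Equal τ_max and T ⇒ the solid shaft needs d_s³ = d_o³(1−k⁴), so d_s = 50.2·(1−0.587⁴)^(1/3) = 48.13 mm.
Area ratio A_h/A_s = d_o²(1−k²)/d_s² = (1−k²)/(1−k⁴)^(2/3) = 0.7131.
Mass saving = 1 − 0.7131 = 28.7 %.

28.7 %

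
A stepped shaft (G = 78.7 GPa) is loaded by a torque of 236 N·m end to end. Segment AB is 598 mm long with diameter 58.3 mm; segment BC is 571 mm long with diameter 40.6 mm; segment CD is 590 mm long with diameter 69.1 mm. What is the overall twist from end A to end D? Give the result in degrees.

J_AB = π(0.0583)⁴/32 = 1.13×10^-6 m⁴; J_BC = π(0.0406)⁴/32 = 2.67×10^-7 m⁴; J_CD = π(0.0691)⁴/32 = 2.24×10^-6 m⁴.
θ = (T/G)·Σ L_i/J_i = (236.0/78.7×10⁹)·(0.598/1.13×10^-6 + 0.571/2.67×10^-7 + 0.590/2.24×10^-6) = 8.791×10^-3 rad.

0.504°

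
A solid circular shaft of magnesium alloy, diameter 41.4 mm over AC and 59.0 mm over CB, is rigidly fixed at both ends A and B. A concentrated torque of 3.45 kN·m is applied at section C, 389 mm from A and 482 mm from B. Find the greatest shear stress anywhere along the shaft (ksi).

9.54 ksi

Compatibility: T_A·a/J_AC = T_B·b/J_CB with T_A + T_B = T₀.
J_AC = 2.88×10^-7 m⁴, J_CB = 1.19×10^-6 m⁴, so T_A = T₀·(J_AC/a)/((J_AC/a)+(J_CB/b)) = 797.0 N·m, T_B = 2653 N·m.
τ in each portion: τ_AC = 5.72×10^7 Pa, τ_CB = 6.58×10^7 Pa; maximum is in CB.
τ_max = T_CB·r/J = 2653·0.0295/1.19×10^-6 = 6.579×10^7 Pa.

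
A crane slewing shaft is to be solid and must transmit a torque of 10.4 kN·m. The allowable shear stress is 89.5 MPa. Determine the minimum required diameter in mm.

84.0 mm

For a solid shaft τ_max = 16T/(πd³), so d = (16T/(π τ_allow))^(1/3) = (16·10400/(π·8.95×10^7))^(1/3) = 0.08396 m.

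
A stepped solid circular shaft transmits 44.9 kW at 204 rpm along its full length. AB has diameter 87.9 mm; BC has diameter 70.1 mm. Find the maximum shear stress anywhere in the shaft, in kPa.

31100 kPa

ω = 2π·204/60 = 21.36 rad/s, so T = P/ω = 44.9×10³ / 21.36 = 2102 N·m.
Under the same torque, τ_max = 16T/(πd³) is largest where d is smallest — segment BC (d = 70.1 mm).
τ_max = 16·2102/(π·(0.0701)³) = 3.107×10^7 Pa.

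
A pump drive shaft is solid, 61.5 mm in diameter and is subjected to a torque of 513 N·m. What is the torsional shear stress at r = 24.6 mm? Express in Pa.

8.99e6 Pa

J = πd⁴/32 = π(0.0615)⁴/32 = 1.404×10^-6 m⁴.
Shear stress varies linearly with radius: τ = T·r/J = 513.0 × 0.0246 / 1.404×10^-6 = 8.986×10^6 Pa.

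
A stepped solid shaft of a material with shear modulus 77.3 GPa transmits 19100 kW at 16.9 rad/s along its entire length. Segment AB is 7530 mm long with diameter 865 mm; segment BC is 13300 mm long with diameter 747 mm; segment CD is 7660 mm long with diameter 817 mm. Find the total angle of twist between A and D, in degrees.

ω = 16.9 rad/s, so T = P/ω = 19100×10³ / 16.90 = 1.130e6 N·m.
J_AB = π(0.865)⁴/32 = 0.0550 m⁴; J_BC = π(0.747)⁴/32 = 0.0306 m⁴; J_CD = π(0.817)⁴/32 = 0.0437 m⁴.
θ = (T/G)·Σ L_i/J_i = (1.130e6/77.3×10⁹)·(7.53/0.0550 + 13.3/0.0306 + 7.66/0.0437) = 0.01092 rad.

0.626°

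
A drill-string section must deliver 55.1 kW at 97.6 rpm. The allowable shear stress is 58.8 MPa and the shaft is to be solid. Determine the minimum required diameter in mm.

ω = 2π·97.6/60 = 10.22 rad/s, so T = P/ω = 55.1×10³ / 10.22 = 5391 N·m.
For a solid shaft τ_max = 16T/(πd³), so d = (16T/(π τ_allow))^(1/3) = (16·5391/(π·5.88×10^7))^(1/3) = 0.07758 m.

77.6 mm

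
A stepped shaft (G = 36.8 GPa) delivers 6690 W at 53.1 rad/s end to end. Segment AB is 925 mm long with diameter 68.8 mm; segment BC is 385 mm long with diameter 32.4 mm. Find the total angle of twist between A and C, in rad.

0.0136 rad

ω = 53.1 rad/s, so T = P/ω = 6690 / 53.10 = 126.0 N·m.
J_AB = π(0.0688)⁴/32 = 2.20×10^-6 m⁴; J_BC = π(0.0324)⁴/32 = 1.08×10^-7 m⁴.
θ = (T/G)·Σ L_i/J_i = (126.0/36.8×10⁹)·(0.925/2.20×10^-6 + 0.385/1.08×10^-7) = 0.01362 rad.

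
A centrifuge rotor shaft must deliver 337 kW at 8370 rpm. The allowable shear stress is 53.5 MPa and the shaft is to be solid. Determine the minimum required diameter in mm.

33.2 mm

ω = 2π·8370/60 = 876.5 rad/s, so T = P/ω = 337×10³ / 876.5 = 384.5 N·m.
For a solid shaft τ_max = 16T/(πd³), so d = (16T/(π τ_allow))^(1/3) = (16·384.5/(π·5.35×10^7))^(1/3) = 0.03320 m.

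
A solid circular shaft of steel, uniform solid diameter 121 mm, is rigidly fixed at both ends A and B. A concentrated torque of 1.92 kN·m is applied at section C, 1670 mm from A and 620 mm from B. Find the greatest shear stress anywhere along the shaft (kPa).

4030 kPa

With uniform GJ and both ends fixed, compatibility θ_AC = θ_CB gives T_A·a = T_B·b, together with T_A + T_B = T₀.
T_A = T₀·b/(a+b) = 1920·620/2290 = 519.8 N·m; T_B = 1400 N·m.
τ in each portion: τ_AC = 1.49×10^6 Pa, τ_CB = 4.03×10^6 Pa; maximum is in CB.
τ_max = T_CB·r/J = 1400·0.0605/2.10×10^-5 = 4.025×10^6 Pa.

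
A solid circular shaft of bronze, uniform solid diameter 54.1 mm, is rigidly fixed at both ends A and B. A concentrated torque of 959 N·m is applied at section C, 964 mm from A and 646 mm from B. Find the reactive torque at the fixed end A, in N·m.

385 N·m

With uniform GJ and both ends fixed, compatibility θ_AC = θ_CB gives T_A·a = T_B·b, together with T_A + T_B = T₀.
T_A = T₀·b/(a+b) = 959.0·646/1610 = 384.8 N·m; T_B = 574.2 N·m.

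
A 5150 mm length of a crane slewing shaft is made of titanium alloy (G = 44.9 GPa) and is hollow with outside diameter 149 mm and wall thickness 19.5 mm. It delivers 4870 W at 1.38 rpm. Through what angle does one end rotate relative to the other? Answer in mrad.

ω = 2π·1.38/60 = 0.1445 rad/s, so T = P/ω = 4870 / 0.1445 = 33700 N·m.
J = π(d_o⁴ − d_i⁴)/32 = π(0.149⁴ − 0.110⁴)/32 = 3.402×10^-5 m⁴.
θ = T·L/(G·J) = 33700 × 5.15 / (44.9×10⁹ × 3.402×10^-5) = 0.1136 rad.

114 mrad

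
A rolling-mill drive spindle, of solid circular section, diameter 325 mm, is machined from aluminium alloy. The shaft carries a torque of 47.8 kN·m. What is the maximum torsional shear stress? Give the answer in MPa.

J = πd⁴/32 = π(0.325)⁴/32 = 1.095×10^-3 m⁴.
τ_max = T·r/J = 47800 × 0.163 / 1.095×10^-3 = 7.092×10^6 Pa.

7.09 MPa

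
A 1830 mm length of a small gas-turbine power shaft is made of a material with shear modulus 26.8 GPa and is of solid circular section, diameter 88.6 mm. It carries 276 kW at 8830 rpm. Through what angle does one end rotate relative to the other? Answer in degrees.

0.193°

ω = 2π·8830/60 = 924.7 rad/s, so T = P/ω = 276×10³ / 924.7 = 298.5 N·m.
J = πd⁴/32 = π(0.0886)⁴/32 = 6.050×10^-6 m⁴.
θ = T·L/(G·J) = 298.5 × 1.83 / (26.8×10⁹ × 6.050×10^-6) = 3.369×10^-3 rad.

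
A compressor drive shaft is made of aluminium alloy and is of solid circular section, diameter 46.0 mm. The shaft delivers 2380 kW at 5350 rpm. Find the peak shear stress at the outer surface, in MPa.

ω = 2π·5350/60 = 560.3 rad/s, so T = P/ω = 2380×10³ / 560.3 = 4248 N·m.
J = πd⁴/32 = π(0.0460)⁴/32 = 4.396×10^-7 m⁴.
τ_max = T·r/J = 4248 × 0.0230 / 4.396×10^-7 = 2.223×10^8 Pa.

222 MPa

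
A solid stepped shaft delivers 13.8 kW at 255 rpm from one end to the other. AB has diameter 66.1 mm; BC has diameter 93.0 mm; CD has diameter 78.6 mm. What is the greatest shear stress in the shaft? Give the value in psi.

1320 psi

ω = 2π·255/60 = 26.70 rad/s, so T = P/ω = 13.8×10³ / 26.70 = 516.8 N·m.
Under the same torque, τ_max = 16T/(πd³) is largest where d is smallest — segment AB (d = 66.1 mm).
τ_max = 16·516.8/(π·(0.0661)³) = 9.113×10^6 Pa.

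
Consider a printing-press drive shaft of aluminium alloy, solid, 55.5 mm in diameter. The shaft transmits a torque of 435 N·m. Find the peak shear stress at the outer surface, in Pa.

1.30e7 Pa

J = πd⁴/32 = π(0.0555)⁴/32 = 9.315×10^-7 m⁴.
τ_max = T·r/J = 435.0 × 0.0278 / 9.315×10^-7 = 1.296×10^7 Pa.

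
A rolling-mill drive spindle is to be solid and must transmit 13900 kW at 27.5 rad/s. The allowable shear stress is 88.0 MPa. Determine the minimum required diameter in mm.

ω = 27.5 rad/s, so T = P/ω = 13900×10³ / 27.50 = 505500 N·m.
For a solid shaft τ_max = 16T/(πd³), so d = (16T/(π τ_allow))^(1/3) = (16·505500/(π·8.80×10^7))^(1/3) = 0.3081 m.

308 mm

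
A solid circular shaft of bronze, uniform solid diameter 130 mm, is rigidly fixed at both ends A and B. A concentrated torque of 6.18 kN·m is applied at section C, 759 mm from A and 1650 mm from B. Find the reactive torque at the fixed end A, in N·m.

4230 N·m

With uniform GJ and both ends fixed, compatibility θ_AC = θ_CB gives T_A·a = T_B·b, together with T_A + T_B = T₀.
T_A = T₀·b/(a+b) = 6180·1650/2409 = 4233 N·m; T_B = 1947 N·m.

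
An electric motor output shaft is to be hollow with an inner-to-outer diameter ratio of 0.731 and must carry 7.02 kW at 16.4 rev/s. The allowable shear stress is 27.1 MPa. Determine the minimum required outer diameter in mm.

26.2 mm

ω = 2π·16.4 = 103.0 rad/s, so T = P/ω = 7.02×10³ / 103.0 = 68.13 N·m.
For a hollow shaft with d_i/d_o = 0.731: τ_max = 16T/(π d_o³ (1−k⁴)), so d_o = [16T/(π τ_allow (1−k⁴))]^(1/3) = [16·68.13/(π·2.71×10^7·0.7145)]^(1/3) = 0.02617 m.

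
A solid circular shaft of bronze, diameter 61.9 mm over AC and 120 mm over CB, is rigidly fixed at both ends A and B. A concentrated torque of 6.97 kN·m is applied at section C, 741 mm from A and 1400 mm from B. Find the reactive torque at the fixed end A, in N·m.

Compatibility: T_A·a/J_AC = T_B·b/J_CB with T_A + T_B = T₀.
J_AC = 1.44×10^-6 m⁴, J_CB = 2.04×10^-5 m⁴, so T_A = T₀·(J_AC/a)/((J_AC/a)+(J_CB/b)) = 822.3 N·m, T_B = 6148 N·m.

822 N·m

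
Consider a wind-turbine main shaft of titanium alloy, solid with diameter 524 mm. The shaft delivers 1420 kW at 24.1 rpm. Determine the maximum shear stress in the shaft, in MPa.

ω = 2π·24.1/60 = 2.524 rad/s, so T = P/ω = 1420×10³ / 2.524 = 562700 N·m.
J = πd⁴/32 = π(0.524)⁴/32 = 7.402×10^-3 m⁴.
τ_max = T·r/J = 562700 × 0.262 / 7.402×10^-3 = 1.992×10^7 Pa.

19.9 MPa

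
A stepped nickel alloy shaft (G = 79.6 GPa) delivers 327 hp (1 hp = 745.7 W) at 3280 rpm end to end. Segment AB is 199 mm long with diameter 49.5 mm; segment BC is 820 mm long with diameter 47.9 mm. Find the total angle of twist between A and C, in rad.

ω = 2π·3280/60 = 343.5 rad/s, so T = P/ω = 327×745.7 / 343.5 = 709.9 N·m.
J_AB = π(0.0495)⁴/32 = 5.89×10^-7 m⁴; J_BC = π(0.0479)⁴/32 = 5.17×10^-7 m⁴.
θ = (T/G)·Σ L_i/J_i = (709.9/79.6×10⁹)·(0.199/5.89×10^-7 + 0.820/5.17×10^-7) = 0.01716 rad.

0.0172 rad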